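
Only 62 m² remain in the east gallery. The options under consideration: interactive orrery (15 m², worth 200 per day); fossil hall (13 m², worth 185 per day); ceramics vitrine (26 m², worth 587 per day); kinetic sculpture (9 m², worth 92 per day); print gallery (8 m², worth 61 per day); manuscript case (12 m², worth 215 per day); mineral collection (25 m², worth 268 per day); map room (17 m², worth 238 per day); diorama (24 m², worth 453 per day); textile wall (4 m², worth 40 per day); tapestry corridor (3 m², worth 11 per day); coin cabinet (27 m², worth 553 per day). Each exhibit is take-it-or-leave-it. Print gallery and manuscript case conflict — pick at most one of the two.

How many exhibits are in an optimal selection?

Optimal total is 1255.
ceramics vitrine + manuscript case + diorama hits 1255 at 62 m².
Any selection reaching 1255 contains exactly 3 exhibits.

3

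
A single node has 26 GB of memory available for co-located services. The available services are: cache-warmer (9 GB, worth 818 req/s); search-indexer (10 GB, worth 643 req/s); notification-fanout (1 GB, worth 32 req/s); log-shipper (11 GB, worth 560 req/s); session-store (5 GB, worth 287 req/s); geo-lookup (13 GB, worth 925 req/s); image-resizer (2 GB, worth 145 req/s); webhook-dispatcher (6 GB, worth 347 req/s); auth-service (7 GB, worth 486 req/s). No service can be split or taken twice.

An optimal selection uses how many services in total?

Best achievable throughput is 1947.
For example cache-warmer + search-indexer + auth-service achieves it, using 26 GB.
Every optimal selection uses 3 services.

3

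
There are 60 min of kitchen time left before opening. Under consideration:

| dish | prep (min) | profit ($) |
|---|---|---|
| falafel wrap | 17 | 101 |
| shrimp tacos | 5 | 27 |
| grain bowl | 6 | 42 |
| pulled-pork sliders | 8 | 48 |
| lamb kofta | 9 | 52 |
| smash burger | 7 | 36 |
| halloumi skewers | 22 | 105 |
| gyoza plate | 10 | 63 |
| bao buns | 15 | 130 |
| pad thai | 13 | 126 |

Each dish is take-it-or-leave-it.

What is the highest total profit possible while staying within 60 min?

451

By profit per min: pad thai 9.69, bao buns 8.67, grain bowl 7.00 lead.
The ratio heuristic lands on shrimp tacos + grain bowl + pulled-pork sliders + gyoza plate + bao buns + pad thai (436) but leaves 3 min idle.
Using the slack differently, falafel wrap + grain bowl + lamb kofta + bao buns + pad thai comes to 451 at 60 min.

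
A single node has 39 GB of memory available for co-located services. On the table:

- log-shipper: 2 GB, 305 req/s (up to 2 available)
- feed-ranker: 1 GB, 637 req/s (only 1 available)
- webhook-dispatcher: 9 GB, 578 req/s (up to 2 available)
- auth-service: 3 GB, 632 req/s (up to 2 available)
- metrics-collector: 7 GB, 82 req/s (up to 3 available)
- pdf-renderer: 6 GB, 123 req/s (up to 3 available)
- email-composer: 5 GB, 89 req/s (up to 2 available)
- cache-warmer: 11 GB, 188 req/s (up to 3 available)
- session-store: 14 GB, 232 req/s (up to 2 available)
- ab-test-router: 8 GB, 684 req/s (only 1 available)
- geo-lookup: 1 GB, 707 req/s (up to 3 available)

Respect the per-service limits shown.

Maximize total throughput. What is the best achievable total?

Taking the top-ratio services first gives 2×log-shipper + feed-ranker + webhook-dispatcher + 2×auth-service + pdf-renderer + ab-test-router + 3×geo-lookup for 6017 (37 GB).
Replace log-shipper and pdf-renderer with webhook-dispatcher: the trade gains 150 net, giving 6167 at 38 GB.

6167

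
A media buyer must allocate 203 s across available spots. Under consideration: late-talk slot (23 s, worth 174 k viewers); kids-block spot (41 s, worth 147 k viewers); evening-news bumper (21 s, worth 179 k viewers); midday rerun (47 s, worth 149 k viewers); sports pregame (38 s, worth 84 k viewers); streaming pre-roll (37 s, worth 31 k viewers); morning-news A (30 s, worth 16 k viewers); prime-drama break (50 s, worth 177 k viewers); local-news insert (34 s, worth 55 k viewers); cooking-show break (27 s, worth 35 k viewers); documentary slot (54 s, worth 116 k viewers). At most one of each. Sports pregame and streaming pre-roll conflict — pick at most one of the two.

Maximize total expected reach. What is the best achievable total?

Best packing: late-talk slot + kids-block spot + evening-news bumper + midday rerun + prime-drama break — 182 s, 826 total.
An exhaustive check of the 2048 subsets confirms 826.

826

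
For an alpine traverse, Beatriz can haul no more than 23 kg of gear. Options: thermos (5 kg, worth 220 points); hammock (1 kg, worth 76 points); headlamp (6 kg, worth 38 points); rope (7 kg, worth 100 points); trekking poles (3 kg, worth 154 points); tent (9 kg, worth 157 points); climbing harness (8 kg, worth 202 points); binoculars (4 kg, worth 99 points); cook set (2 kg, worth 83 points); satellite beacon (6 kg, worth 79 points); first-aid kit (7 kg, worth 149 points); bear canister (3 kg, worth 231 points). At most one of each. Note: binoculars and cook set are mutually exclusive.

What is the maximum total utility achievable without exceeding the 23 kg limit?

The ratio ordering already packs tightly: thermos + hammock + trekking poles + climbing harness + cook set + bear canister, 22 kg, 966.
That's the maximum — no feasible swap from here does better than 966.

966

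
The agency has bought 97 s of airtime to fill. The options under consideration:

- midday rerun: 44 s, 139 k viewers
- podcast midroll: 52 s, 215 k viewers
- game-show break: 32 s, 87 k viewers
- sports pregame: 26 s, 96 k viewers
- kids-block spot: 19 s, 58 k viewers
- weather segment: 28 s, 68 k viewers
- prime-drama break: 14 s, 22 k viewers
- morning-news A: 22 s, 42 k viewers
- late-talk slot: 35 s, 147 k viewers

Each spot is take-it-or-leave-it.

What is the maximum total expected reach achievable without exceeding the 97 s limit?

369

Density check — late-talk slot 4.20, podcast midroll 4.13, sports pregame 3.69 are the best per s.
Filling by ratio: podcast midroll + late-talk slot for 362, with 10 s left unused.
The 35 s tied up in late-talk slot is better spent on sports pregame + kids-block spot — total rises to 369 (97 s).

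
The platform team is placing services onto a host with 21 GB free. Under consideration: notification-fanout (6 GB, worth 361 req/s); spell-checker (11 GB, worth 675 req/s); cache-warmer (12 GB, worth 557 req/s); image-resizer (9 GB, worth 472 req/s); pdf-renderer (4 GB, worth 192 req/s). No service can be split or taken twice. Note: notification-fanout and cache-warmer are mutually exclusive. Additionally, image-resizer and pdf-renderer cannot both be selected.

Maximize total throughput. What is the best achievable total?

1228

By throughput per GB: spell-checker 61.36, notification-fanout 60.17, image-resizer 52.44, pdf-renderer 48.00 lead.
Taking notification-fanout + spell-checker + pdf-renderer: 21 GB used, 1228 in throughput.
That's the maximum — no feasible swap from here does better than 1228.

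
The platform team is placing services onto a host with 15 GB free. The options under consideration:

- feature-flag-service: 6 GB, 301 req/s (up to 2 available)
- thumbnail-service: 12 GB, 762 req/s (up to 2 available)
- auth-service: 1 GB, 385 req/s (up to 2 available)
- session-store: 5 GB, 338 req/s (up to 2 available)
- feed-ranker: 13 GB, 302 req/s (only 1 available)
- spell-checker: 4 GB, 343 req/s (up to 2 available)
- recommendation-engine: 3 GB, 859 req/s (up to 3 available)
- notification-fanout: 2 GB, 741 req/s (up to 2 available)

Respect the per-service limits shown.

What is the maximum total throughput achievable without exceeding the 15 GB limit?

2×auth-service + 3×recommendation-engine + 2×notification-fanout uses 15 of the 15 GB and totals 4829.
Nothing else within 15 GB beats 4829.

4829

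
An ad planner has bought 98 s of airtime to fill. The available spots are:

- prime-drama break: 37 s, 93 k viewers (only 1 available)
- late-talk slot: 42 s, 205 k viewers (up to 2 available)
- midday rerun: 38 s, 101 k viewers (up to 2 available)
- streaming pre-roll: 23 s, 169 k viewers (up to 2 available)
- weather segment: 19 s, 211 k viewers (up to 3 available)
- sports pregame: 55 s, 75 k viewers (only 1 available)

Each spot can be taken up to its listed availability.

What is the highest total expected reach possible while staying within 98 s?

Taking streaming pre-roll + 3×weather segment: 80 s used, 802 in expected reach.
Nothing else within 98 s beats 802.

802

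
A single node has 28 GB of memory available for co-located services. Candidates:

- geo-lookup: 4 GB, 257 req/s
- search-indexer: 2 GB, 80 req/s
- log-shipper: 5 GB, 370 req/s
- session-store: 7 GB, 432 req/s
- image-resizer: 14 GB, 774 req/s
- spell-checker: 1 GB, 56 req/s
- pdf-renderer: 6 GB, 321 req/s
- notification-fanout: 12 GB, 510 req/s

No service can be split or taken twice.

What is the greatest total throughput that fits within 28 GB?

1656

Taking the top-ratio services first gives geo-lookup + search-indexer + log-shipper + session-store + spell-checker + pdf-renderer for 1516 (25 GB).
Dropping geo-lookup and spell-checker and pdf-renderer frees 11 GB; slotting in image-resizer (14 GB) lifts the total to 1656 at 28 GB.
The closest alternative, log-shipper + session-store + image-resizer + spell-checker, reaches only 1632.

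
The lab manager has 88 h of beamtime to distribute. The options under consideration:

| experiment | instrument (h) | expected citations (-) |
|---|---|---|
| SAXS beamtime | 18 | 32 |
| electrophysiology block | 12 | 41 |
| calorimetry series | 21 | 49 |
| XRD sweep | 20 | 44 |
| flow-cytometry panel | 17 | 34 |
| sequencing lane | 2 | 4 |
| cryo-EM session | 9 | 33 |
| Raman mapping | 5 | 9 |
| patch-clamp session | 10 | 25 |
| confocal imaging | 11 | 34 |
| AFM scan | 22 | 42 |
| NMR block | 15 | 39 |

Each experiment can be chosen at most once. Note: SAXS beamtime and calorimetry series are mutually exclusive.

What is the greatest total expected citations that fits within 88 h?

240

The ratio heuristic lands on electrophysiology block + calorimetry series + sequencing lane + cryo-EM session + Raman mapping + patch-clamp session + confocal imaging + NMR block (234) but leaves 3 h idle.
Dropping sequencing lane and Raman mapping and patch-clamp session frees 17 h; slotting in XRD sweep (20 h) lifts the total to 240 at 88 h.
Next best is electrophysiology block + calorimetry series + XRD sweep + cryo-EM session + Raman mapping + patch-clamp session + confocal imaging at 235 (88 h) — short by 5.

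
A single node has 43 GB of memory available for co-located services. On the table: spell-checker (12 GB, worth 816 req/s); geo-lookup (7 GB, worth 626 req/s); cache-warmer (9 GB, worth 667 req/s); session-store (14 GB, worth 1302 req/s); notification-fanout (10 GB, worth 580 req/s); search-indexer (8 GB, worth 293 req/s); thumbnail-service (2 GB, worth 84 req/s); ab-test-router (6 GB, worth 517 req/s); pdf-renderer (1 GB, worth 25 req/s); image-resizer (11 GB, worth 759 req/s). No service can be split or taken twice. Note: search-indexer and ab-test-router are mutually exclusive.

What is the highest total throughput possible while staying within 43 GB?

Density check — session-store 93.00, geo-lookup 89.43, ab-test-router 86.17 are the best per GB.
Greedy by ratio would take geo-lookup + cache-warmer + session-store + thumbnail-service + ab-test-router + pdf-renderer: 39 GB used, total 3221.
Replace ab-test-router and pdf-renderer with image-resizer: the trade gains 217 net, giving 3438 at 43 GB.
Next best is spell-checker + geo-lookup + cache-warmer + session-store + pdf-renderer at 3436 (43 GB) — short by 2.

3438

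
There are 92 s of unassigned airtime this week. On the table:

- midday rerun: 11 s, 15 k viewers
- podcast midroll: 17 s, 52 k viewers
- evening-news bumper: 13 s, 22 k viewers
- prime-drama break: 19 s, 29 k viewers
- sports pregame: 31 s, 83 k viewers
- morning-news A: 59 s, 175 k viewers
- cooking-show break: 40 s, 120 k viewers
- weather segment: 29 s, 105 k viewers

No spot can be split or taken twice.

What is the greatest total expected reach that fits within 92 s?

280

Filling by ratio: podcast midroll + cooking-show break + weather segment for 277, with 6 s left unused.
Replace podcast midroll and cooking-show break with morning-news A: the trade gains 3 net, giving 280 at 88 s.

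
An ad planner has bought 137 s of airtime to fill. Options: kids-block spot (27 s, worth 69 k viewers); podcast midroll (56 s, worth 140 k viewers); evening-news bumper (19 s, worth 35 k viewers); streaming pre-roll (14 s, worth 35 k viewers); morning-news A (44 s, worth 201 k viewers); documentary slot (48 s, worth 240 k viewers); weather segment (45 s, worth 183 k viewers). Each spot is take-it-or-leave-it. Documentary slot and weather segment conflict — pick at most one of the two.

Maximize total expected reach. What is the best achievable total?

545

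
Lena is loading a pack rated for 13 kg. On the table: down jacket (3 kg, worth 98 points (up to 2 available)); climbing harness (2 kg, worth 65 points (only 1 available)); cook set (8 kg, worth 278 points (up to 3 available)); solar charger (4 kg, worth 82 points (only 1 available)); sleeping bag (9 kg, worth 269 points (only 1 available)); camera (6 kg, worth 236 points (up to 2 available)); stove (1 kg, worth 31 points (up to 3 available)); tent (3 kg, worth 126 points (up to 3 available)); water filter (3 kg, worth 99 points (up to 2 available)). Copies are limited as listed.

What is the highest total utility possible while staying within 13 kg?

Ranking by ratio (utility/kg): tent 42.00, camera 39.33, cook set 34.75.
Greedy by ratio would take stove + 3×tent + water filter: 13 kg used, total 508.
Replace tent and water filter with camera: the trade gains 11 net, giving 519 at 13 kg.
Every other selection either busts 13 kg or exceeds an availability limit or fails to beat 519.

519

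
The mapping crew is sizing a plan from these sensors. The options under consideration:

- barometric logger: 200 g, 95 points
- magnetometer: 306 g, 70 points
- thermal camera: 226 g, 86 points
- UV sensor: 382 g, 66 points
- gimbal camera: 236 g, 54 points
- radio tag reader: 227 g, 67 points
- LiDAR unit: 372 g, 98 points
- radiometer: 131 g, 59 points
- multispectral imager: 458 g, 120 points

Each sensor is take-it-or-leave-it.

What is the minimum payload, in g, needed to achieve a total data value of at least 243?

Need the lightest bundle worth ≥ 243.
Taking barometric logger + thermal camera + radio tag reader gives 248 (≥ 243) for 653 g.
Any bundle with less than 653 g falls short of 243.

653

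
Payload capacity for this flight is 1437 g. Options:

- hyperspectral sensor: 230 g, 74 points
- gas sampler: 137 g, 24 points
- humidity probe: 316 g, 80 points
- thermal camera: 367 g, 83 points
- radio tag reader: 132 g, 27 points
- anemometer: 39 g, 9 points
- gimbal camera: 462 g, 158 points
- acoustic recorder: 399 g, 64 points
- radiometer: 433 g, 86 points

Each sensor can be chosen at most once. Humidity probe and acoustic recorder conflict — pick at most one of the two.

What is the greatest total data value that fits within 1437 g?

By data value per g: gimbal camera 0.34, hyperspectral sensor 0.32, humidity probe 0.25 lead.
Taking hyperspectral sensor + humidity probe + thermal camera + anemometer + gimbal camera: 1414 g used, 404 in data value.
An exhaustive check of the 512 subsets confirms 404.

404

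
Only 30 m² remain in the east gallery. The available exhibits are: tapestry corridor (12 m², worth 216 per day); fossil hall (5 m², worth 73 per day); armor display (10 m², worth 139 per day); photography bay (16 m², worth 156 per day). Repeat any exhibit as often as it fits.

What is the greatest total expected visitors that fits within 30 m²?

505

Taking 2×tapestry corridor + fossil hall: 29 m² used, 505 in expected visitors.
That's the maximum — no swap from here does better than 505.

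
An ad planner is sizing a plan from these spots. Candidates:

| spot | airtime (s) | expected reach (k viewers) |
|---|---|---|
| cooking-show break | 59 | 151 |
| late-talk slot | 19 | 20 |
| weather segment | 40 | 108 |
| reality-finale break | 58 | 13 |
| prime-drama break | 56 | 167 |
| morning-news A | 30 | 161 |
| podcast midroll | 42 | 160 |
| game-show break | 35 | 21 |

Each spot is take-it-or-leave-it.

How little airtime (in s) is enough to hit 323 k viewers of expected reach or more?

86

Look for the lowest-airtime combination reaching 323.
prime-drama break + morning-news A reaches 328 using 86 s.
Any bundle with less than 86 s falls short of 323.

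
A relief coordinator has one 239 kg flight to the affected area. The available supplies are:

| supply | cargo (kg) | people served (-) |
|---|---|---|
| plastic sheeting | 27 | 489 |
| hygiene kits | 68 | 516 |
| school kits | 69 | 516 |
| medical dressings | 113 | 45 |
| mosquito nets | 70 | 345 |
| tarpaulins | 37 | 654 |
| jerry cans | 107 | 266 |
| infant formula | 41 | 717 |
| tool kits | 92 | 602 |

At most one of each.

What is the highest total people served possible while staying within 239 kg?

Greedy by ratio would take plastic sheeting + hygiene kits + tarpaulins + infant formula: 173 kg used, total 2376.
Dropping plastic sheeting frees 27 kg; slotting in tool kits (92 kg) lifts the total to 2489 at 238 kg.
School kits + tarpaulins + infant formula + tool kits (239 kg) also reaches 2489 — a tie, but nothing goes higher.

2489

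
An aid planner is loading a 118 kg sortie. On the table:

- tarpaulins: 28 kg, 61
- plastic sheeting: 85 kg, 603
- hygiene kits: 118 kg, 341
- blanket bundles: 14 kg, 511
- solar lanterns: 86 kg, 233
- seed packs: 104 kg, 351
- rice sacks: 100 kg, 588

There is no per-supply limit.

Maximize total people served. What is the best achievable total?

4088

8×blanket bundles uses 112 of the 118 kg and totals 4088.
The spare 6 kg is too small for any remaining supply, and no exchange beats 4088.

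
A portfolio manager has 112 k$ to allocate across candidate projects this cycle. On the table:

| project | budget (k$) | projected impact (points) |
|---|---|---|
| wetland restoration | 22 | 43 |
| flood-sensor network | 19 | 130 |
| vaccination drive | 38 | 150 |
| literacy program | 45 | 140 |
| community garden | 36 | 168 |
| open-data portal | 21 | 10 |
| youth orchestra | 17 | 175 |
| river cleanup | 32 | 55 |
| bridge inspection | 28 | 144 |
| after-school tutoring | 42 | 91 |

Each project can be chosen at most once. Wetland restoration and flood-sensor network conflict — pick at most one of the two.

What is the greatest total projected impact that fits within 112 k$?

623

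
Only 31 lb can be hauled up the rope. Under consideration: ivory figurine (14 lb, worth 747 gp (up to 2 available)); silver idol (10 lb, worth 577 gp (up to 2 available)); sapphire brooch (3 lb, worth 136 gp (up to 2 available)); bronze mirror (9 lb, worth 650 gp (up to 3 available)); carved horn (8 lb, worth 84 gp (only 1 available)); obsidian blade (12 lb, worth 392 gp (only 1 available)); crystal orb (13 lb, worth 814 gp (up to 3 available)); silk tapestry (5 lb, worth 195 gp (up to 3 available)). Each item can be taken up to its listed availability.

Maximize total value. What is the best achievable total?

2114

Filling by ratio: sapphire brooch + 3×bronze mirror for 2086, with 1 lb left unused.
The 12 lb tied up in sapphire brooch and bronze mirror is better spent on crystal orb — total rises to 2114 (31 lb).
Nothing else within 31 lb beats 2114.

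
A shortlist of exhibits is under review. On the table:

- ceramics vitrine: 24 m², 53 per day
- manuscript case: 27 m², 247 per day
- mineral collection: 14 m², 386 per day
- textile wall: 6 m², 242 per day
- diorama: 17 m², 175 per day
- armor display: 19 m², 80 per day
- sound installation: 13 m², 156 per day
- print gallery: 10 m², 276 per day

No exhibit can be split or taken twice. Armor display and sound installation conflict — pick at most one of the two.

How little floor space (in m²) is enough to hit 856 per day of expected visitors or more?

30

Need the lightest bundle worth ≥ 856.
mineral collection + textile wall + print gallery reaches 904 using 30 m².
No combination under 30 m² hits 856.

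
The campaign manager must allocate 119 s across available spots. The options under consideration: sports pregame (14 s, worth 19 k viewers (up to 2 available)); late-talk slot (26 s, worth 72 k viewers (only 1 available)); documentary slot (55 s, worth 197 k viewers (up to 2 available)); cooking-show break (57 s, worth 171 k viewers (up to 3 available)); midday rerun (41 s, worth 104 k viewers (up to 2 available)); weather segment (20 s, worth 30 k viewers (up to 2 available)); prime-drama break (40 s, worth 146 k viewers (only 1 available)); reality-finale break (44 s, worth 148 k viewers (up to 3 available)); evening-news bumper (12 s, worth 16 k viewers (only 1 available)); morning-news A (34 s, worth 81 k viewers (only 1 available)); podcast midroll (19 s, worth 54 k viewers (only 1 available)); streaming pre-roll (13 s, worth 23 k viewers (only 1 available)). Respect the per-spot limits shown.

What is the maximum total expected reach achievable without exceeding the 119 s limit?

399

Density check — prime-drama break 3.65, documentary slot 3.58, reality-finale break 3.36, cooking-show break 3.00 are the best per s.
Filling by ratio: documentary slot + prime-drama break + podcast midroll for 397, with 5 s left unused.
Dropping prime-drama break frees 40 s; slotting in reality-finale break (44 s) lifts the total to 399 at 118 s.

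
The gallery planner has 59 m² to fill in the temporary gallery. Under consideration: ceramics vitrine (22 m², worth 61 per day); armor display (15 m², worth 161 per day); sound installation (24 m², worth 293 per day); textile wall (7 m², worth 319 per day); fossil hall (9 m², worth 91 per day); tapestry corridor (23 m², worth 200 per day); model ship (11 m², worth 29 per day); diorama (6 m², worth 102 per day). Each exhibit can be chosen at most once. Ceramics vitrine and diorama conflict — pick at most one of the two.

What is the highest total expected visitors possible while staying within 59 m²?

875

The ratio ordering already packs tightly: armor display + sound installation + textile wall + diorama, 52 m², 875.
An exhaustive check of the 256 subsets confirms 875.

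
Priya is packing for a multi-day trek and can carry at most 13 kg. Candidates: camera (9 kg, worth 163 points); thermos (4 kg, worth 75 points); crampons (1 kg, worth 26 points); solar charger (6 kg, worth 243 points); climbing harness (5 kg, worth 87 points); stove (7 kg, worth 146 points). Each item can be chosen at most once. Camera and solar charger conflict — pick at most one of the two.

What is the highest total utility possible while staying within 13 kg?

The ratio heuristic lands on thermos + crampons + solar charger (344) but leaves 2 kg idle.
Replace thermos and crampons with stove: the trade gains 45 net, giving 389 at 13 kg.
The closest alternative, crampons + solar charger + climbing harness, reaches only 356.

389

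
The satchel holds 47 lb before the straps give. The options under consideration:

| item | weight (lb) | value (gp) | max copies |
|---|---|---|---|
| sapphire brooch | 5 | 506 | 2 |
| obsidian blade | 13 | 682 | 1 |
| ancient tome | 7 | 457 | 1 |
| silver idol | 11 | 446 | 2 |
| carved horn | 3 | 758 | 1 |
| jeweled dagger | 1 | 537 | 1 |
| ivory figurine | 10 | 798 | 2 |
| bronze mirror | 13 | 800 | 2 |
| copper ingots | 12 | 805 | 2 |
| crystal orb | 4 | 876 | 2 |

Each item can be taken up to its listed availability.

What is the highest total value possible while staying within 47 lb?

By value per lb: jeweled dagger 537.00, carved horn 252.67, crystal orb 219.00, sapphire brooch 101.20 lead.
The ratio heuristic lands on 2×sapphire brooch + carved horn + jeweled dagger + 2×ivory figurine + 2×crystal orb (5655) but leaves 5 lb idle.
Dropping 2×ivory figurine frees 20 lb; slotting in 2×copper ingots (24 lb) lifts the total to 5669 at 46 lb.
The spare 1 lb is too small for any remaining item, and no exchange beats 5669.

5669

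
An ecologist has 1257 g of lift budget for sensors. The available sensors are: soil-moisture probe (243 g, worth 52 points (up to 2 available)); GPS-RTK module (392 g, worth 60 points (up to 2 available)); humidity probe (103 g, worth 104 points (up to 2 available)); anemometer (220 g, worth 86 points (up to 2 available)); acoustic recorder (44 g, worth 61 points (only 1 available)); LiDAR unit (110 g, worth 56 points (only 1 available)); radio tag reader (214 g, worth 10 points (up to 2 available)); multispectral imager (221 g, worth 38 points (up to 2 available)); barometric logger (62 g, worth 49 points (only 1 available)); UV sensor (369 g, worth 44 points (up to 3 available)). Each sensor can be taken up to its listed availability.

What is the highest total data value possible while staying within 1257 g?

606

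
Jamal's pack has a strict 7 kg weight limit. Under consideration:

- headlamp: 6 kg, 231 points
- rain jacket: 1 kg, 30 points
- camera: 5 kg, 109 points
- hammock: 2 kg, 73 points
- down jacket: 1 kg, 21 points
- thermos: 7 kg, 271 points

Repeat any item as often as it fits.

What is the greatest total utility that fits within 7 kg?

Taking thermos: 7 kg used, 271 in utility.

271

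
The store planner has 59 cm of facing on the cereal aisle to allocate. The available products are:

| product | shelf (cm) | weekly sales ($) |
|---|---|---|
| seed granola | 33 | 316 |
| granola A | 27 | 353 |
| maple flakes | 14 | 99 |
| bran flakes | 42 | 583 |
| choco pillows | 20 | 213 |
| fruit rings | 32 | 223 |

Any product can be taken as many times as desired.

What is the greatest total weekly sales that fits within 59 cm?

706

A density-first pass picks maple flakes + bran flakes — 682 at 56 cm.
Dropping maple flakes and bran flakes frees 56 cm; slotting in 2×granola A (54 cm) lifts the total to 706 at 54 cm.
The spare 5 cm is too small for any remaining product, and no exchange beats 706.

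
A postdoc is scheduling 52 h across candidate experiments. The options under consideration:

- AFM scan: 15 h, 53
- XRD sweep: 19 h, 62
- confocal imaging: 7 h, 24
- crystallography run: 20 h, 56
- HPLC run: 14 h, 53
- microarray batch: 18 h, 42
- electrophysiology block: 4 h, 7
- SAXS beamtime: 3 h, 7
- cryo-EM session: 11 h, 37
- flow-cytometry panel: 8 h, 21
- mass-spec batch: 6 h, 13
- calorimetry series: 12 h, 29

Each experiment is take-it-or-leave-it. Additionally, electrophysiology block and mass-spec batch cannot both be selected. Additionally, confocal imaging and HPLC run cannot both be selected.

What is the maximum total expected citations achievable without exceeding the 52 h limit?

176

Best packing: AFM scan + XRD sweep + confocal imaging + cryo-EM session — 52 h, 176 total.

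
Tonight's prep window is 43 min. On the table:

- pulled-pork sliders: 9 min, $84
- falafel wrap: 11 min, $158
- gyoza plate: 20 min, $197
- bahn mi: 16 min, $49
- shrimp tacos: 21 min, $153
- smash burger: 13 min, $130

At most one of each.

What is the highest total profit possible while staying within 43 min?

439

Density check — falafel wrap 14.36, smash burger 10.00, gyoza plate 9.85, pulled-pork sliders 9.33 are the best per min.
A density-first pass picks pulled-pork sliders + falafel wrap + smash burger — 372 at 33 min.
Replace smash burger with gyoza plate: the trade gains 67 net, giving 439 at 40 min.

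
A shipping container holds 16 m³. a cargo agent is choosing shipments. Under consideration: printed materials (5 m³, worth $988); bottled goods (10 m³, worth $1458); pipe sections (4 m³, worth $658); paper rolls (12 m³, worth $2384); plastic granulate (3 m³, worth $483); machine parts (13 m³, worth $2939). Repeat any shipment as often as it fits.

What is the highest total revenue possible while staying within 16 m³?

Density check — machine parts 226.08, paper rolls 198.67, printed materials 197.60 are the best per m³.
Best packing: plastic granulate + machine parts — 16 m³, 3422 total.
Nothing else within 16 m³ beats 3422.

3422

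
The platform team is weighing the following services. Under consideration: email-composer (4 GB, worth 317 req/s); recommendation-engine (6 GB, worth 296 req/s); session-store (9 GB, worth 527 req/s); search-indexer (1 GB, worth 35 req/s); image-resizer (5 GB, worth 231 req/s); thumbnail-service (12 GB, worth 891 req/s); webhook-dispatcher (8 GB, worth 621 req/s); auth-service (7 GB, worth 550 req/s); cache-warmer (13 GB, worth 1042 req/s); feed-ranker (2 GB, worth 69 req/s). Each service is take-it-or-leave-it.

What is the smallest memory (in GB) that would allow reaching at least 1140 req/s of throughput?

15

Minimise GB subject to total throughput ≥ 1140.
webhook-dispatcher + auth-service: 1171 throughput at 15 GB.
Any bundle with less than 15 GB falls short of 1140.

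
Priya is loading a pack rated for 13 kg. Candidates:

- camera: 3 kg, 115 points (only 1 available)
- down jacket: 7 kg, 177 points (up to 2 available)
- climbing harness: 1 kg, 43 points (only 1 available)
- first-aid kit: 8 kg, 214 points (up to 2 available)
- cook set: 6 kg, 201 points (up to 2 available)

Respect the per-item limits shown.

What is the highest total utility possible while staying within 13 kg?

445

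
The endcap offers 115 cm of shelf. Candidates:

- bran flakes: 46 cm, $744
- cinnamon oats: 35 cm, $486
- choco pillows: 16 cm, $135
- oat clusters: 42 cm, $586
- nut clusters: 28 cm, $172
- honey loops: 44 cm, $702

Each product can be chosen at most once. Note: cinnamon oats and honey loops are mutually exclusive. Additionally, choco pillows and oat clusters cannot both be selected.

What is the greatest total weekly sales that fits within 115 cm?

Best packing: bran flakes + choco pillows + honey loops — 106 cm, 1581 total.
No other feasible combination exceeds 1581.

1581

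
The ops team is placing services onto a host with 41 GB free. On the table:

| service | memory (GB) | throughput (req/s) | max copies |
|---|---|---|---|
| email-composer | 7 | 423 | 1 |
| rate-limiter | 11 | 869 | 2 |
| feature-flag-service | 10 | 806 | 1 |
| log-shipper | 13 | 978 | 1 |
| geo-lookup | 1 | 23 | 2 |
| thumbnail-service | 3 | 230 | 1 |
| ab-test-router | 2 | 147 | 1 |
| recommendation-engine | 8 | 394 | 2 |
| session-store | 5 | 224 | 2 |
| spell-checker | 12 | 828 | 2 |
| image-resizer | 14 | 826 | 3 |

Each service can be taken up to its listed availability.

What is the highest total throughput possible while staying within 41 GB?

3116

A density-first pass picks 2×rate-limiter + feature-flag-service + 2×geo-lookup + thumbnail-service + ab-test-router — 2967 at 39 GB.
Replace feature-flag-service and geo-lookup with log-shipper: the trade gains 149 net, giving 3116 at 41 GB.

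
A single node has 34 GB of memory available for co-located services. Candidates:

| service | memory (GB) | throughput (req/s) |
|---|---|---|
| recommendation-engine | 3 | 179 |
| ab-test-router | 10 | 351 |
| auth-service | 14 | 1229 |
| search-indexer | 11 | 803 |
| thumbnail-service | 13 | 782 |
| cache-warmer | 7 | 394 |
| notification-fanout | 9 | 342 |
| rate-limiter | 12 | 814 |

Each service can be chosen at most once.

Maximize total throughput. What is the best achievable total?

Greedy by ratio would take recommendation-engine + auth-service + search-indexer: 28 GB used, total 2211.
Replace recommendation-engine and search-indexer with cache-warmer + rate-limiter: the trade gains 226 net, giving 2437 at 33 GB.
The closest alternative, auth-service + search-indexer + cache-warmer, reaches only 2426.

2437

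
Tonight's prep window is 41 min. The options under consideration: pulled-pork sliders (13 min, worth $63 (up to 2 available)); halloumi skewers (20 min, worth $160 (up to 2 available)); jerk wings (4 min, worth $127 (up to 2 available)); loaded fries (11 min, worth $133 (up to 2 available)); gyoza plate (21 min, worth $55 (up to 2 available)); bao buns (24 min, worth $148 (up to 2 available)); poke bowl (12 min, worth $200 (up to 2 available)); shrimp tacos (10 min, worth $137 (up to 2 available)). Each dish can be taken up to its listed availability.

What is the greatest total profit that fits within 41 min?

728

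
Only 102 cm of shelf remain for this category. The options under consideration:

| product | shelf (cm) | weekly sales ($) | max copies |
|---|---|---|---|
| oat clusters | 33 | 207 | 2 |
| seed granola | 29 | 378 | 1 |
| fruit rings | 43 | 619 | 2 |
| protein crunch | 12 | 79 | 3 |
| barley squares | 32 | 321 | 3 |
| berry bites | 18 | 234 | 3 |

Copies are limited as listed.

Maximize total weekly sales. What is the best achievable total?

1321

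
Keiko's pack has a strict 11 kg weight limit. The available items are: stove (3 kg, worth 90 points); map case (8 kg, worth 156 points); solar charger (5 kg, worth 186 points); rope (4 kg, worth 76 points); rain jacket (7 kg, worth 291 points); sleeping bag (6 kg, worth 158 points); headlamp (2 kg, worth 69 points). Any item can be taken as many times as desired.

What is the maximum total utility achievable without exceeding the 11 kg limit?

Ranking by ratio (utility/kg): rain jacket 41.57, solar charger 37.20, headlamp 34.50, stove 30.00.
The ratio ordering already packs tightly: rain jacket + 2×headlamp, 11 kg, 429.
Every other selection either busts 11 kg or fails to beat 429.

429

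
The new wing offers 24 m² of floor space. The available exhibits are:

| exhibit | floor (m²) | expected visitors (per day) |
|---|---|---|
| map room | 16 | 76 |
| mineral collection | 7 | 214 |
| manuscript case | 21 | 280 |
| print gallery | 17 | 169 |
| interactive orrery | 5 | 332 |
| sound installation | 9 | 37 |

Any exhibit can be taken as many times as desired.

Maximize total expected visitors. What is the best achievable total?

Taking 4×interactive orrery: 20 m² used, 1328 in expected visitors.
That's the maximum — no swap from here does better than 1328.

1328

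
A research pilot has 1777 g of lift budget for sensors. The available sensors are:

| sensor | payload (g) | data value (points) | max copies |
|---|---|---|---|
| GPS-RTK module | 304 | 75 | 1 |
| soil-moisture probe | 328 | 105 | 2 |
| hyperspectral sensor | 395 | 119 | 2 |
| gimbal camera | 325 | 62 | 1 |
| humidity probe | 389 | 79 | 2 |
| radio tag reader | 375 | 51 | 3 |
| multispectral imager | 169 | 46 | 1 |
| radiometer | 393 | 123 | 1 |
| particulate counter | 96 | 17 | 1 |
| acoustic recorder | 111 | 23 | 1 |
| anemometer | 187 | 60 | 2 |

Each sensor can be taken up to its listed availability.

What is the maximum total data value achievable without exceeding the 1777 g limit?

536

Greedy by ratio would take 2×soil-moisture probe + multispectral imager + radiometer + acoustic recorder + 2×anemometer: 1703 g used, total 522.
Replace soil-moisture probe with hyperspectral sensor: the trade gains 14 net, giving 536 at 1770 g.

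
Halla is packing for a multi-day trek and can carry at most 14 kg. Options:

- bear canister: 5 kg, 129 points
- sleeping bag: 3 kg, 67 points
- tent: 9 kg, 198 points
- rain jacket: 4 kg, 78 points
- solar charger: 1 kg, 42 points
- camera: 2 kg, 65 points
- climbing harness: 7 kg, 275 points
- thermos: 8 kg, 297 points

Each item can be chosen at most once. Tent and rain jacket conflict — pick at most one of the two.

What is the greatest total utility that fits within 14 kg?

Density check — solar charger 42.00, climbing harness 39.29, thermos 37.12, camera 32.50 are the best per kg.
The ratio heuristic lands on sleeping bag + solar charger + camera + climbing harness (449) but leaves 1 kg idle.
Dropping climbing harness frees 7 kg; slotting in thermos (8 kg) lifts the total to 471 at 14 kg.
That's the maximum — no feasible swap from here does better than 471.

471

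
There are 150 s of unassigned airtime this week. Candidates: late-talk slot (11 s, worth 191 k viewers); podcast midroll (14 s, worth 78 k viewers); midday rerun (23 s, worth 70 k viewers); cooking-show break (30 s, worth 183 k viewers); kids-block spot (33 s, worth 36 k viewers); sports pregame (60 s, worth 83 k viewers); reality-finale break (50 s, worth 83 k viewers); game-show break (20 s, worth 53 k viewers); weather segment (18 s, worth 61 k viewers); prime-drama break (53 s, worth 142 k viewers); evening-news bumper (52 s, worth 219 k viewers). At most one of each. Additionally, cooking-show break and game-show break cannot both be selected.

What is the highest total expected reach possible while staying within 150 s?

802

By expected reach per s: late-talk slot 17.36, cooking-show break 6.10, podcast midroll 5.57, evening-news bumper 4.21 lead.
Best packing: late-talk slot + podcast midroll + midday rerun + cooking-show break + weather segment + evening-news bumper — 148 s, 802 total.
Next best is late-talk slot + podcast midroll + midday rerun + cooking-show break + evening-news bumper at 741 (130 s) — short by 61.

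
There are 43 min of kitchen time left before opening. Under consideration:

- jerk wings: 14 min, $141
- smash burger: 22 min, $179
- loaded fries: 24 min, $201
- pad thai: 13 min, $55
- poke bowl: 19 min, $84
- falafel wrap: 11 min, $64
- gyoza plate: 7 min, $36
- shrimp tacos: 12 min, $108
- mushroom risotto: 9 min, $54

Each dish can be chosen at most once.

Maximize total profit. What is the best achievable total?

Density check — jerk wings 10.07, shrimp tacos 9.00, loaded fries 8.38 are the best per min.
Taking the top-ratio dishes first gives jerk wings + gyoza plate + shrimp tacos + mushroom risotto for 339 (42 min).
Dropping shrimp tacos and mushroom risotto frees 21 min; slotting in smash burger (22 min) lifts the total to 356 at 43 min.

356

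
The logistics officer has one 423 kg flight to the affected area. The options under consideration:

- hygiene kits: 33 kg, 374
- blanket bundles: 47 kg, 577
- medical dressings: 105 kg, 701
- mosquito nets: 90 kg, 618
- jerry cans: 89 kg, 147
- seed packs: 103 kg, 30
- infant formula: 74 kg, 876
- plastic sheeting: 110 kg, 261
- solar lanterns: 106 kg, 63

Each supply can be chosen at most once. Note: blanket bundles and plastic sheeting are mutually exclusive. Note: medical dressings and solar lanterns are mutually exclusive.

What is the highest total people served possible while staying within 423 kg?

Taking hygiene kits + blanket bundles + medical dressings + mosquito nets + infant formula: 349 kg used, 3146 in people served.
Next best is blanket bundles + medical dressings + mosquito nets + jerry cans + infant formula at 2919 (405 kg) — short by 227.

3146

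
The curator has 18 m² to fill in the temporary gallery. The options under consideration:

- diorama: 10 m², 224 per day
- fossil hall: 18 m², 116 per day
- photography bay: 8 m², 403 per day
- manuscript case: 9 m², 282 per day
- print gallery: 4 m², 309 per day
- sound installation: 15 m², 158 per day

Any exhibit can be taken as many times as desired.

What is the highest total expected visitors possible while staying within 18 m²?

1236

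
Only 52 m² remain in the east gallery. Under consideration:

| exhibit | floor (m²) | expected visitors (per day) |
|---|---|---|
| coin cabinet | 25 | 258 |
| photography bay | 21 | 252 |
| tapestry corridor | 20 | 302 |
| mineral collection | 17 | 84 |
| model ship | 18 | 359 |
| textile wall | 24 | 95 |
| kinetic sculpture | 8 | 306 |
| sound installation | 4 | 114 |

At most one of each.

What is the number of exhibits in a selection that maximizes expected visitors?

4

The maximum expected visitors within 52 m² is 1081.
One optimal bundle: tapestry corridor + model ship + kinetic sculpture + sound installation (50 m²).
Any selection reaching 1081 contains exactly 4 exhibits.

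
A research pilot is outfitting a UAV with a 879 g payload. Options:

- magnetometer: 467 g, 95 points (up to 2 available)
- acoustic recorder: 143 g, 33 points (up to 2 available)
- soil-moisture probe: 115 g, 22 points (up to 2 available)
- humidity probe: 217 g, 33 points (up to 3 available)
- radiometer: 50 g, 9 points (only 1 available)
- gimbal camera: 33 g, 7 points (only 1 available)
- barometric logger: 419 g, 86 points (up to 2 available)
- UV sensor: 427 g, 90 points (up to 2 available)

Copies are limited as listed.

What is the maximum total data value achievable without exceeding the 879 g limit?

187

The ratio heuristic lands on 2×acoustic recorder + soil-moisture probe + gimbal camera + UV sensor (185) but leaves 18 g idle.
Dropping gimbal camera frees 33 g; slotting in radiometer (50 g) lifts the total to 187 at 878 g.
The spare 1 g is too small for any remaining sensor, and no exchange beats 187.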